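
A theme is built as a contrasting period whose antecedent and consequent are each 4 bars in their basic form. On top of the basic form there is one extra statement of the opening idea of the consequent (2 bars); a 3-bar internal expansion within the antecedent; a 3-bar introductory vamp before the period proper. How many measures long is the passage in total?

16 measures

Basic contrasting period: 4 + 4 = 8 bars.
8 (basic form) + 2 (extra statement) + 3 (internal expansion) + 3 (introduction) = 16.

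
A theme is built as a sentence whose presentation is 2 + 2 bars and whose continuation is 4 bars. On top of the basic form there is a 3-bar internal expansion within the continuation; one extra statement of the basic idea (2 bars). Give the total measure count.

13 measures

Basic sentence: 2 + 2 + 4 = 8 bars.
8 (basic form) + 3 (internal expansion) + 2 (extra statement) = 13.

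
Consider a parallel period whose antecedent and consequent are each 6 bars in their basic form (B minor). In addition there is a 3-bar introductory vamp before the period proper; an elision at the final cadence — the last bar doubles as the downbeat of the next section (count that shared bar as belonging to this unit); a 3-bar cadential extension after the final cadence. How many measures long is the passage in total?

Basic parallel period: 6 + 6 = 12 bars.
12 (basic form) + 3 (introduction) + 3 (cadential extension) = 18.
The elision shares a bar with the next section but does not change this unit's count.

18 measures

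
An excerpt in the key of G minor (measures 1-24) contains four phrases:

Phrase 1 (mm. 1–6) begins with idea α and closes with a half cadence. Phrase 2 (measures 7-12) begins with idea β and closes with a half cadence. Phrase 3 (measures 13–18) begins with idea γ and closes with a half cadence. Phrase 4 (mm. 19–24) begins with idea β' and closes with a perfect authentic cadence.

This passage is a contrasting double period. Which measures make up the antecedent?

In a double period the four phrases pair into a large antecedent (phrases 1–2, ending half cadence) and a large consequent (phrases 3–4, ending perfect authentic cadence). The antecedent spans measures 1–12.

measures 1–12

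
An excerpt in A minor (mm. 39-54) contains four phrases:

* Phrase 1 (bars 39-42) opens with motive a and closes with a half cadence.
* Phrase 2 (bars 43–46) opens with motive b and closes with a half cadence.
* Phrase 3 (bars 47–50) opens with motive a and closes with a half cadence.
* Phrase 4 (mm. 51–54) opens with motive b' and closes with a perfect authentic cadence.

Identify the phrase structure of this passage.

Four phrases in two halves: the first half (bars 39–46) ends with a half cadence, the second (bars 47–54) with a perfect authentic cadence — a large antecedent–consequent pair, i.e. a double period.
Phrase 3 begins with the same material as phrase 1, making it parallel.

parallel double period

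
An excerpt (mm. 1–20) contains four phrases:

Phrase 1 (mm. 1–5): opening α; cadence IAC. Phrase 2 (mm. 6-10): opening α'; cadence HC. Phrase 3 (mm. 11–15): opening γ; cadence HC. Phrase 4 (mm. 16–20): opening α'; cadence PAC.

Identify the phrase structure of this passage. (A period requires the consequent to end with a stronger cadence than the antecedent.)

Four phrases in two halves: the first half (mm. 1-10) ends with a half cadence, the second (mm. 11–20) with a perfect authentic cadence — a large antecedent–consequent pair, i.e. a double period.
Phrase 3 begins with different material from phrase 1, making it contrasting.

contrasting double period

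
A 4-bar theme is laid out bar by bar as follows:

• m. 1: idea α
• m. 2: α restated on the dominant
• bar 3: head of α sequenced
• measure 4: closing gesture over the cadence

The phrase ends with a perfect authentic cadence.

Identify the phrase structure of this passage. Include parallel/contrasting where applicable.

Basic idea (m. 1) + its repetition (measure 2) form the presentation; fragmentation and cadence (measures 3-4) form the continuation — the 4-bar whole is a sentence.

sentence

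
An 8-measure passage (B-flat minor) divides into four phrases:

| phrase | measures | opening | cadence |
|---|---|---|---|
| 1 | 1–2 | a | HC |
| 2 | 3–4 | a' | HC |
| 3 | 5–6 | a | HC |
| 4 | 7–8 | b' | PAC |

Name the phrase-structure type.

parallel double period

Four phrases in two halves: the first half (bars 1–4) ends with a half cadence, the second (measures 5-8) with a perfect authentic cadence — a large antecedent–consequent pair, i.e. a double period.
Phrase 3 begins with the same material as phrase 1, making it parallel.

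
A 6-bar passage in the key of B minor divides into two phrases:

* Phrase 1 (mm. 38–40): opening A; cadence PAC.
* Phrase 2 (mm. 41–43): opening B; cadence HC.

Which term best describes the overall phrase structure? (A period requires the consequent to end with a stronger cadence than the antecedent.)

phrase group

The second phrase closes with a half cadence, which is not stronger than the first phrase's perfect authentic cadence; without a weak→strong cadential pair there is no antecedent–consequent relationship, so this is a phrase group rather than a period.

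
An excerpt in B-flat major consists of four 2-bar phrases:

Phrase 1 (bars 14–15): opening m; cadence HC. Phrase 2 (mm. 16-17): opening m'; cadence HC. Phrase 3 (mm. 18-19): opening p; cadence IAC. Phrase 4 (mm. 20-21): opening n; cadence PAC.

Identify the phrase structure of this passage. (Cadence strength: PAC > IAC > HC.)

Four phrases in two halves: the first half (mm. 14–17) ends with a half cadence, the second (mm. 18-21) with a perfect authentic cadence — a large antecedent–consequent pair, i.e. a double period.
Phrase 3 begins with different material from phrase 1, making it contrasting.

contrasting double period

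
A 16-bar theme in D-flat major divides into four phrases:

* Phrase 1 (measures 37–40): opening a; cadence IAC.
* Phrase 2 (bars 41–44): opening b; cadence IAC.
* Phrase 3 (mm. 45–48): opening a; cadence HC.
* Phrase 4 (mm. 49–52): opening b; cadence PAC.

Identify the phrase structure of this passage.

parallel double period

Four phrases in two halves: the first half (bars 37–44) ends with an imperfect authentic cadence, the second (bars 45–52) with a perfect authentic cadence — a large antecedent–consequent pair, i.e. a double period.
Phrase 3 begins with the same material as phrase 1, making it parallel.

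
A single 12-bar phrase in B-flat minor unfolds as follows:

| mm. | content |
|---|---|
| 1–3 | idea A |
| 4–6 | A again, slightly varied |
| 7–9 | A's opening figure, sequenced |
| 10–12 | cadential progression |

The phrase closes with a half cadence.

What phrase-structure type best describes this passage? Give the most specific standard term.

Basic idea (mm. 1–3) + its repetition (mm. 4-6) form the presentation; fragmentation and cadence (mm. 7–12) form the continuation — the 12-bar whole is a sentence.

sentence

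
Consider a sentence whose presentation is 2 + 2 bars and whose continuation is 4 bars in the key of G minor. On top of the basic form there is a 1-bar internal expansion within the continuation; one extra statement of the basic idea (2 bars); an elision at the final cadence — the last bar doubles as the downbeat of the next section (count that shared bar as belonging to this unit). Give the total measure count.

Basic sentence: 2 + 2 + 4 = 8 bars.
8 (basic form) + 1 (internal expansion) + 2 (extra statement) = 11.
The elision shares a bar with the next section but does not change this unit's count.

11 measures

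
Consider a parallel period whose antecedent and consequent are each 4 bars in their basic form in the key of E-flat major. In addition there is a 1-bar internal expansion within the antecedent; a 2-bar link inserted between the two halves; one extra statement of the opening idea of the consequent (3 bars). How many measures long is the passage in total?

Basic parallel period: 4 + 4 = 8 bars.
8 (basic form) + 1 (internal expansion) + 2 (link) + 3 (extra statement) = 14.

14 measures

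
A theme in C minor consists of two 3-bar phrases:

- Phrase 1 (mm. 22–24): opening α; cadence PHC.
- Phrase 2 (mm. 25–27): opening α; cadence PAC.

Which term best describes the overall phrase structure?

parallel period

Phrase 1 ends with a Phrygian half cadence (weaker) and phrase 2 with a perfect authentic cadence (stronger): antecedent + consequent = a period.
The two phrases open with the same material (α / α), so the period is parallel.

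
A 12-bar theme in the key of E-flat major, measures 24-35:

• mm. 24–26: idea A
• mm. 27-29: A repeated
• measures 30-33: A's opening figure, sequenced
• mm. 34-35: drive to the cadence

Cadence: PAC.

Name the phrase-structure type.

Basic idea (measures 24-26) + its repetition (bars 27–29) form the presentation; fragmentation and cadence (bars 30–35) form the continuation — the 12-bar whole is a sentence.

sentence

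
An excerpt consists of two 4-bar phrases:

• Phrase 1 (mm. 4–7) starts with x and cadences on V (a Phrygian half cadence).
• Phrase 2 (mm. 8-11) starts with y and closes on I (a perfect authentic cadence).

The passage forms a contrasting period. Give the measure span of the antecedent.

measures 4–7

The antecedent is the phrase ending with the weaker cadence (Phrygian half cadence, phrase 1) and the consequent the one ending more conclusively (perfect authentic cadence, phrase 2); the antecedent is measures 4–7.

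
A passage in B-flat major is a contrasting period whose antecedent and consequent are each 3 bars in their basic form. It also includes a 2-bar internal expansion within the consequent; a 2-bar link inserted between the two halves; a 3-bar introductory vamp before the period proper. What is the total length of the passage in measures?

Basic contrasting period: 3 + 3 = 6 bars.
6 (basic form) + 2 (internal expansion) + 2 (link) + 3 (introduction) = 13.

13 measures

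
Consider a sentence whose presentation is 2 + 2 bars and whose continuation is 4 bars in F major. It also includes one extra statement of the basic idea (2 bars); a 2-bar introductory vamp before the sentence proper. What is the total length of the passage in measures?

12 measures

Basic sentence: 2 + 2 + 4 = 8 bars.
8 (basic form) + 2 (extra statement) + 2 (introduction) = 12.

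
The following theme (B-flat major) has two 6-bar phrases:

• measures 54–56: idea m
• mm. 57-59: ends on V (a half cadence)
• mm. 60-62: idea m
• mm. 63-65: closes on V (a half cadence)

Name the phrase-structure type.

Both phrases have the same opening (m) and the same cadence (half cadence): the second is a restatement, not a consequent, so this is a repeated phrase rather than a period.

repeated phrase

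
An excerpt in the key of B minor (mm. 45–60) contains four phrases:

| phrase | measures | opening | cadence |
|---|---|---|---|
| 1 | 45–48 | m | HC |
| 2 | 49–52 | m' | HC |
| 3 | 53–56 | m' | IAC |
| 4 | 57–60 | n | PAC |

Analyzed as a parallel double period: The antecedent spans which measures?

measures 45–52

In a double period the four phrases pair into a large antecedent (phrases 1–2, ending half cadence) and a large consequent (phrases 3–4, ending perfect authentic cadence). The antecedent spans mm. 45-52.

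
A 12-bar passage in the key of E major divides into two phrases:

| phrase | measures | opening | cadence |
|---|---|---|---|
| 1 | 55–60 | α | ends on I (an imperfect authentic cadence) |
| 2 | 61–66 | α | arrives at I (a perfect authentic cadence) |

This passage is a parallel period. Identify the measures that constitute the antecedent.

measures 55–60

The antecedent is the phrase ending with the weaker cadence (imperfect authentic cadence, phrase 1) and the consequent the one ending more conclusively (perfect authentic cadence, phrase 2); the antecedent is bars 55-60.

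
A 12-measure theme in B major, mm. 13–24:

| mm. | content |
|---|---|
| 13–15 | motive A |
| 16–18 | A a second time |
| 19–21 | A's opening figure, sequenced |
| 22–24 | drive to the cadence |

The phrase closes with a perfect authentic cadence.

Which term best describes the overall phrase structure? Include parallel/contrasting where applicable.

sentence

Basic idea (mm. 13-15) + its repetition (mm. 16–18) form the presentation; fragmentation and cadence (measures 19-24) form the continuation — the 12-bar whole is a sentence.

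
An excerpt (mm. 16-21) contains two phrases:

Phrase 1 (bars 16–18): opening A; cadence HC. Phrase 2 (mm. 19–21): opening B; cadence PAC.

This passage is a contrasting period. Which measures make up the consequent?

The antecedent is the phrase ending with the weaker cadence (half cadence, phrase 1) and the consequent the one ending more conclusively (perfect authentic cadence, phrase 2); the consequent is mm. 19–21.

measures 19–21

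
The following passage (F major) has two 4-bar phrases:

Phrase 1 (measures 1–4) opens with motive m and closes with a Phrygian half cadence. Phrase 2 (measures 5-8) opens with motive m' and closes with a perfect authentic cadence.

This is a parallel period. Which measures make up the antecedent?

measures 1–4

The phrase ending with the weaker cadence (Phrygian half cadence) is the antecedent; the one ending more conclusively (perfect authentic cadence) is the consequent. The antecedent is measures 1–4.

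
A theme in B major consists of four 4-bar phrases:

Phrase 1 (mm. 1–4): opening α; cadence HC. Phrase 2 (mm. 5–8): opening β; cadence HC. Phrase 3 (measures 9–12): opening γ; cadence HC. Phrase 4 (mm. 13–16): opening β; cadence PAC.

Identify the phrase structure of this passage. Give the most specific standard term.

Four phrases in two halves: the first half (bars 1-8) ends with a half cadence, the second (mm. 9-16) with a perfect authentic cadence — a large antecedent–consequent pair, i.e. a double period.
Phrase 3 begins with different material from phrase 1, making it contrasting.

contrasting double period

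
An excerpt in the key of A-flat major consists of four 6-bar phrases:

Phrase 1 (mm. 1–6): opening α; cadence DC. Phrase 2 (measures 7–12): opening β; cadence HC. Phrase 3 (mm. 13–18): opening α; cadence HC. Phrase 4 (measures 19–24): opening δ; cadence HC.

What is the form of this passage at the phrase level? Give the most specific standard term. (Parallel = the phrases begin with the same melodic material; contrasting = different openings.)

phrase group

Phrase 4 ends with a half cadence, no stronger than phrase 2's half cadence, so the four phrases do not form a double period; nor do phrases 3–4 duplicate 1–2, so it is not a repeated period. With no phrase reaching a conclusive cadence, the passage is a phrase group.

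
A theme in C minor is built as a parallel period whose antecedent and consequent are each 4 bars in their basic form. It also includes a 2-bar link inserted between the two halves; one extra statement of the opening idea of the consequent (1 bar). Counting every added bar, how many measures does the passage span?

11 measures

Basic parallel period: 4 + 4 = 8 bars.
8 (basic form) + 2 (link) + 1 (extra statement) = 11.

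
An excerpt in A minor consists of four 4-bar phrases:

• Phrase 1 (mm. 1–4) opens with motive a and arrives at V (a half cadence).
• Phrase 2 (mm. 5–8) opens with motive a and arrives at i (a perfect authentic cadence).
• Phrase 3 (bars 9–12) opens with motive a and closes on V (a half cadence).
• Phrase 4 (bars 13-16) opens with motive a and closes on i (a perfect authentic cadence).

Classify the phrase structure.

repeated period

The cadence pattern HC–PAC–HC–PAC is weak–strong twice, and phrases 3–4 restate phrases 1–2: a period heard twice, not a double period (which would end weakly at phrase 2).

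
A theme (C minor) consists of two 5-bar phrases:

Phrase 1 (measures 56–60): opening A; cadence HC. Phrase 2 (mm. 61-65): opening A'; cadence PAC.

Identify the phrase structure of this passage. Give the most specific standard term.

parallel period

Phrase 1 ends with a half cadence (weaker) and phrase 2 with a perfect authentic cadence (stronger): antecedent + consequent = a period.
The two phrases open with the same material (A / A'), so the period is parallel.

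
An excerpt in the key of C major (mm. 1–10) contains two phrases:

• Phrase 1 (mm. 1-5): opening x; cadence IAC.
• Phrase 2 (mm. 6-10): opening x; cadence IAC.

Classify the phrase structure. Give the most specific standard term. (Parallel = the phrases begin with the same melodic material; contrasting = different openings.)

repeated phrase

Both phrases have the same opening (x) and the same cadence (imperfect authentic cadence): the second is a restatement, not a consequent, so this is a repeated phrase rather than a period.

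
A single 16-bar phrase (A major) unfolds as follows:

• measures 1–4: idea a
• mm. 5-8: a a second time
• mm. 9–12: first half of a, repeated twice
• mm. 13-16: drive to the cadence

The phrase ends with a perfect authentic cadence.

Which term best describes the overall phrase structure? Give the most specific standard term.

Basic idea (mm. 1–4) + its repetition (mm. 5–8) form the presentation; fragmentation and cadence (measures 9–16) form the continuation — the 16-bar whole is a sentence.

sentence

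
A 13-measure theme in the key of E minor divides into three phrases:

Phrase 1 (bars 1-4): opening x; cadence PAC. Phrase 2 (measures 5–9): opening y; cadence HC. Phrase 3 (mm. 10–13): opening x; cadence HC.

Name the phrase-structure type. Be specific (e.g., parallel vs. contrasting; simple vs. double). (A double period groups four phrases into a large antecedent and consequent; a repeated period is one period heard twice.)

phrase group

The final phrase closes with a half cadence, which is not stronger than the preceding half cadence; the 3 phrases lack an overall antecedent–consequent design and so form a phrase group.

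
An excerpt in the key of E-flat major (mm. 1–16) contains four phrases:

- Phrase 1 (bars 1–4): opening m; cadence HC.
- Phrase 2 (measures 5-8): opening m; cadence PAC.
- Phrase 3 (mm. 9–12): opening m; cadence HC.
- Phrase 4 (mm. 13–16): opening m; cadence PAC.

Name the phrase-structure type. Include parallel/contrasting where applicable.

The cadence pattern HC–PAC–HC–PAC is weak–strong twice, and phrases 3–4 restate phrases 1–2: a period heard twice, not a double period (which would end weakly at phrase 2).

repeated period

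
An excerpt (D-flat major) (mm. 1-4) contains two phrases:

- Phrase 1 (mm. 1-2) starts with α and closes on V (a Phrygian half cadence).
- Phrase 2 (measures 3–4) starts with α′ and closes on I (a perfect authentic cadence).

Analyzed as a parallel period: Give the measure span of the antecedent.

measures 1–2

The antecedent is the phrase ending with the weaker cadence (Phrygian half cadence, phrase 1) and the consequent the one ending more conclusively (perfect authentic cadence, phrase 2); the antecedent is bars 1–2.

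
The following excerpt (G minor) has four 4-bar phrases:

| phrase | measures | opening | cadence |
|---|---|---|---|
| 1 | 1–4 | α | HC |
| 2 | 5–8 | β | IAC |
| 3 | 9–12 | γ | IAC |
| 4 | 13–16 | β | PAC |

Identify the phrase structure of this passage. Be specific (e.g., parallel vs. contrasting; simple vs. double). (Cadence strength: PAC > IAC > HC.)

contrasting double period

Four phrases in two halves: the first half (mm. 1–8) ends with an imperfect authentic cadence, the second (mm. 9-16) with a perfect authentic cadence — a large antecedent–consequent pair, i.e. a double period.
Phrase 3 begins with different material from phrase 1, making it contrasting.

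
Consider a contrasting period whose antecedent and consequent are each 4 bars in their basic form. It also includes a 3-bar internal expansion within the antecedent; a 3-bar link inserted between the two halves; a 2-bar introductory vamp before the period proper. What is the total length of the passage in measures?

16 measures

Basic contrasting period: 4 + 4 = 8 bars.
8 (basic form) + 3 (internal expansion) + 3 (link) + 2 (introduction) = 16.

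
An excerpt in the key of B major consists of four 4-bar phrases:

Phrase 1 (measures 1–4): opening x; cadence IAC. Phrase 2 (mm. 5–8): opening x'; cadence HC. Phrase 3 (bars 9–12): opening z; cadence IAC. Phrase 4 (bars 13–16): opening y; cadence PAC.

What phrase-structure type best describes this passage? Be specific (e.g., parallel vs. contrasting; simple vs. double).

Four phrases in two halves: the first half (mm. 1–8) ends with a half cadence, the second (mm. 9–16) with a perfect authentic cadence — a large antecedent–consequent pair, i.e. a double period.
Phrase 3 begins with different material from phrase 1, making it contrasting.

contrasting double period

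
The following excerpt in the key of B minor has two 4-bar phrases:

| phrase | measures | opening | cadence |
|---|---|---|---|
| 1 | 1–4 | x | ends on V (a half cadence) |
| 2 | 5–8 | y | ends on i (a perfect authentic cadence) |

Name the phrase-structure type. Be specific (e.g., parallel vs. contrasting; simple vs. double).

contrasting period

Phrase 1 ends with a half cadence (weaker) and phrase 2 with a perfect authentic cadence (stronger): antecedent + consequent = a period.
The two phrases open with different material (x / y), so the period is contrasting.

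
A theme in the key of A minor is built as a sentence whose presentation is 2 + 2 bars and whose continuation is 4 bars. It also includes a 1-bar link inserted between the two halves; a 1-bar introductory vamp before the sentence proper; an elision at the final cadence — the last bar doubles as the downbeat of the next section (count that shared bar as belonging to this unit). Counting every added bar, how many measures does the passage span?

Basic sentence: 2 + 2 + 4 = 8 bars.
8 (basic form) + 1 (link) + 1 (introduction) = 10.
The elision shares a bar with the next section but does not change this unit's count.

10 measures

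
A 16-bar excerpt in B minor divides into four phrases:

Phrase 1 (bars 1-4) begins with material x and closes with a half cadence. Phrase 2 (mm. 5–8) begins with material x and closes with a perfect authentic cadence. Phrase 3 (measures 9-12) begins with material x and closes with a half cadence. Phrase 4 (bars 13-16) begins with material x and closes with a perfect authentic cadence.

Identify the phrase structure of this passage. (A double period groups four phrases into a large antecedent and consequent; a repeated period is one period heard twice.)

repeated period

The cadence pattern HC–PAC–HC–PAC is weak–strong twice, and phrases 3–4 restate phrases 1–2: a period heard twice, not a double period (which would end weakly at phrase 2).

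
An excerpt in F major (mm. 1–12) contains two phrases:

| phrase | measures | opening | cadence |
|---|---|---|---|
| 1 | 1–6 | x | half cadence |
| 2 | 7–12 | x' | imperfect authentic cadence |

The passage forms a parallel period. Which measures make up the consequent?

The phrase ending with the weaker cadence (half cadence) is the antecedent; the one ending more conclusively (imperfect authentic cadence) is the consequent. The consequent is measures 7–12.

measures 7–12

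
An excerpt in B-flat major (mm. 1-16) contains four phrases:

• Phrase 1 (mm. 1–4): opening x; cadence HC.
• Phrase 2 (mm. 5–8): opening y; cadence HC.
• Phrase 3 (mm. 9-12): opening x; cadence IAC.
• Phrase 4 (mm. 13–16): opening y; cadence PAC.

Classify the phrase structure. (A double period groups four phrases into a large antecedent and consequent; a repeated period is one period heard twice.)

parallel double period

Four phrases in two halves: the first half (measures 1–8) ends with a half cadence, the second (mm. 9-16) with a perfect authentic cadence — a large antecedent–consequent pair, i.e. a double period.
Phrase 3 begins with the same material as phrase 1, making it parallel.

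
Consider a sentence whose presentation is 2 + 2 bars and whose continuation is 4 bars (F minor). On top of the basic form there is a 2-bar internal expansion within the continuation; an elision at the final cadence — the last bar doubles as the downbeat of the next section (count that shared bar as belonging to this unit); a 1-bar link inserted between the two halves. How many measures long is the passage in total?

11 measures

Basic sentence: 2 + 2 + 4 = 8 bars.
8 (basic form) + 2 (internal expansion) + 1 (link) = 11.
The elision shares a bar with the next section but does not change this unit's count.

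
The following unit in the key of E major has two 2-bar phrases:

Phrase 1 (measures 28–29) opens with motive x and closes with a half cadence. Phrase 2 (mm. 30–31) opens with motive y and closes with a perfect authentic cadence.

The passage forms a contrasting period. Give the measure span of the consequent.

measures 30–31

The phrase ending with the weaker cadence (half cadence) is the antecedent; the one ending more conclusively (perfect authentic cadence) is the consequent. The consequent is measures 30–31.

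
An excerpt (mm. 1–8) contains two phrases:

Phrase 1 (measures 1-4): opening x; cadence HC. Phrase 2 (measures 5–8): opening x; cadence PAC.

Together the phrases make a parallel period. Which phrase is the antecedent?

The phrase ending with the weaker cadence (half cadence) is the antecedent; the one ending more conclusively (perfect authentic cadence) is the consequent. The antecedent is phrase 1.

phrase 1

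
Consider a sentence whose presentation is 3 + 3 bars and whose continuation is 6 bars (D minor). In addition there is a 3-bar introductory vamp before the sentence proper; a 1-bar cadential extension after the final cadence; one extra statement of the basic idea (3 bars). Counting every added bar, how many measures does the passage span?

Basic sentence: 3 + 3 + 6 = 12 bars.
12 (basic form) + 3 (introduction) + 1 (cadential extension) + 3 (extra statement) = 19.

19 measures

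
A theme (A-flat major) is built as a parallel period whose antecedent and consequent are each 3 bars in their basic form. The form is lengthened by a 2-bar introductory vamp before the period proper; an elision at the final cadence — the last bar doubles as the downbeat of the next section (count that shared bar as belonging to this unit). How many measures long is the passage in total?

8 measures

Basic parallel period: 3 + 3 = 6 bars.
6 (basic form) + 2 (introduction) = 8.
The elision shares a bar with the next section but does not change this unit's count.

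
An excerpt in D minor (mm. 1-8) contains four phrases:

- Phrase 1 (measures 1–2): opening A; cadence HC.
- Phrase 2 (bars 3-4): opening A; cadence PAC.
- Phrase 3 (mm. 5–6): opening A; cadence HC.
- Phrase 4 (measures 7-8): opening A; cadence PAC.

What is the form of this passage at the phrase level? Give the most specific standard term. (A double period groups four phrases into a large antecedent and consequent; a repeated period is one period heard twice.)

repeated period

The cadence pattern HC–PAC–HC–PAC is weak–strong twice, and phrases 3–4 restate phrases 1–2: a period heard twice, not a double period (which would end weakly at phrase 2).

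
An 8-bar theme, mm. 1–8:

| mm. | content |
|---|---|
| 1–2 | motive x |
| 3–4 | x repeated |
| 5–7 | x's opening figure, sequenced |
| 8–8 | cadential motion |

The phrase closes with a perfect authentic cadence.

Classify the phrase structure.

sentence

Basic idea (mm. 1–2) + its repetition (mm. 3–4) form the presentation; fragmentation and cadence (bars 5-8) form the continuation — the 8-bar whole is a sentence.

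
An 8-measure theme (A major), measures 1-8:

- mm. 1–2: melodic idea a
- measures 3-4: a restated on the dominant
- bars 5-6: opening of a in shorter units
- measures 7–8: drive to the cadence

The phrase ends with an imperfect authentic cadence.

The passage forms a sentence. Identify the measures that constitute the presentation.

The presentation of a sentence is the basic idea (mm. 1–2) plus its repetition (mm. 3–4); the presentation is therefore mm. 1-4.

measures 1–4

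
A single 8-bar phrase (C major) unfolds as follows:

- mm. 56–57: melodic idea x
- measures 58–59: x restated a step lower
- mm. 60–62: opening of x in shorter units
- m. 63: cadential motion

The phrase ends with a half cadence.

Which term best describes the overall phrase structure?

Basic idea (mm. 56–57) + its repetition (measures 58–59) form the presentation; fragmentation and cadence (measures 60–63) form the continuation — the 8-bar whole is a sentence.

sentence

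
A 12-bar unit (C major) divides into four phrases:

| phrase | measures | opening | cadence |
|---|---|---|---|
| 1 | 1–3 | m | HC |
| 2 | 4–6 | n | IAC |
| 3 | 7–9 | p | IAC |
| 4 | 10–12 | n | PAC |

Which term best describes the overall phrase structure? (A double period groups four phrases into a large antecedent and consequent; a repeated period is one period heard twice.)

contrasting double period

Four phrases in two halves: the first half (measures 1-6) ends with an imperfect authentic cadence, the second (mm. 7-12) with a perfect authentic cadence — a large antecedent–consequent pair, i.e. a double period.
Phrase 3 begins with different material from phrase 1, making it contrasting.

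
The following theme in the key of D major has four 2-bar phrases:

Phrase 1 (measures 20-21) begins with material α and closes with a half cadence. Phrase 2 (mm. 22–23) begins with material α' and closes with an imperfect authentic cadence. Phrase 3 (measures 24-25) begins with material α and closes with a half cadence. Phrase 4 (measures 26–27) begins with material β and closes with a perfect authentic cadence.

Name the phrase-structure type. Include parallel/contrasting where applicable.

Four phrases in two halves: the first half (bars 20–23) ends with an imperfect authentic cadence, the second (measures 24–27) with a perfect authentic cadence — a large antecedent–consequent pair, i.e. a double period.
Phrase 3 begins with the same material as phrase 1, making it parallel.

parallel double period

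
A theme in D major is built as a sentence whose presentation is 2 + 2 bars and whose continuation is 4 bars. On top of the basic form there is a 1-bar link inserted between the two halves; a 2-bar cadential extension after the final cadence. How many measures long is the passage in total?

Basic sentence: 2 + 2 + 4 = 8 bars.
8 (basic form) + 1 (link) + 2 (cadential extension) = 11.

11 measures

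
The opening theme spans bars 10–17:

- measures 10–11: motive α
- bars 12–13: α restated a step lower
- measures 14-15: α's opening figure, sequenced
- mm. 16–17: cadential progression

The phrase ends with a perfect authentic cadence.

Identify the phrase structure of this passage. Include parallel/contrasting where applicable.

Basic idea (mm. 10–11) + its repetition (mm. 12–13) form the presentation; fragmentation and cadence (mm. 14–17) form the continuation — the 8-bar whole is a sentence.

sentence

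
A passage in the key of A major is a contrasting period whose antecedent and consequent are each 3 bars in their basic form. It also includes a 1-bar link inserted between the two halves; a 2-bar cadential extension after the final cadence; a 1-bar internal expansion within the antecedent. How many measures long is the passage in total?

Basic contrasting period: 3 + 3 = 6 bars.
6 (basic form) + 1 (link) + 2 (cadential extension) + 1 (internal expansion) = 10.

10 measures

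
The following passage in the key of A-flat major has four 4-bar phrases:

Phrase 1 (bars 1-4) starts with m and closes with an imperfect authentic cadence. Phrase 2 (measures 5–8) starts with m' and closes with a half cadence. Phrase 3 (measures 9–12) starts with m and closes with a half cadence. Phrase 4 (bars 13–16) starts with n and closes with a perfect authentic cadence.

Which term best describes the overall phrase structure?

Four phrases in two halves: the first half (measures 1–8) ends with a half cadence, the second (bars 9–16) with a perfect authentic cadence — a large antecedent–consequent pair, i.e. a double period.
Phrase 3 begins with the same material as phrase 1, making it parallel.

parallel double period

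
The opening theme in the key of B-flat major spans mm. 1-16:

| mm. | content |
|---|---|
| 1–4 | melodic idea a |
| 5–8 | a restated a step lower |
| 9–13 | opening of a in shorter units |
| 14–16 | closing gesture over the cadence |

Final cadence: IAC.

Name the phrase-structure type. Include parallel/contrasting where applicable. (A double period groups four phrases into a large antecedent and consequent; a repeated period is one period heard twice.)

sentence

Basic idea (bars 1–4) + its repetition (measures 5-8) form the presentation; fragmentation and cadence (measures 9–16) form the continuation — the 16-bar whole is a sentence.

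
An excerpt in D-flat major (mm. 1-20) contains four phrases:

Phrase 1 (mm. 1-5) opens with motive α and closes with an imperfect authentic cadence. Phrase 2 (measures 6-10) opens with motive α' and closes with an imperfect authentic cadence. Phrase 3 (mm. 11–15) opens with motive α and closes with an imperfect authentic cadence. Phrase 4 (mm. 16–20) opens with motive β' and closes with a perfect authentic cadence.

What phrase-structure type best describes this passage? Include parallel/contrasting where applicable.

parallel double period

Four phrases in two halves: the first half (mm. 1–10) ends with an imperfect authentic cadence, the second (mm. 11–20) with a perfect authentic cadence — a large antecedent–consequent pair, i.e. a double period.
Phrase 3 begins with the same material as phrase 1, making it parallel.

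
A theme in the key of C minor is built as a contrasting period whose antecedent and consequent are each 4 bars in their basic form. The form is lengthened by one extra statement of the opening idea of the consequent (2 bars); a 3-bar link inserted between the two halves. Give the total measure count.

Basic contrasting period: 4 + 4 = 8 bars.
8 (basic form) + 2 (extra statement) + 3 (link) = 13.

13 measures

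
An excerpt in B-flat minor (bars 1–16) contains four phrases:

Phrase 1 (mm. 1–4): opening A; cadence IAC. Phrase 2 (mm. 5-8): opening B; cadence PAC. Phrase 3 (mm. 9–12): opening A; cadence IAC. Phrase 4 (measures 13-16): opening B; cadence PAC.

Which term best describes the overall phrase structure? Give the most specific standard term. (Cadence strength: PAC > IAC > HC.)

The cadence pattern IAC–PAC–IAC–PAC is weak–strong twice, and phrases 3–4 restate phrases 1–2: a period heard twice, not a double period (which would end weakly at phrase 2).

repeated period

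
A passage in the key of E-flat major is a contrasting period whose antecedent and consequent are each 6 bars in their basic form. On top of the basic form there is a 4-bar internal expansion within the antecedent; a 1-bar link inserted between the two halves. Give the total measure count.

17 measures

Basic contrasting period: 6 + 6 = 12 bars.
12 (basic form) + 4 (internal expansion) + 1 (link) = 17.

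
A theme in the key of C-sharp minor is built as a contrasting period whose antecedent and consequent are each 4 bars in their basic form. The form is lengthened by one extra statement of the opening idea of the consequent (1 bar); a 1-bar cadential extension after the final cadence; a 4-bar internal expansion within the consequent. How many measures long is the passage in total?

14 measures

Basic contrasting period: 4 + 4 = 8 bars.
8 (basic form) + 1 (extra statement) + 1 (cadential extension) + 4 (internal expansion) = 14.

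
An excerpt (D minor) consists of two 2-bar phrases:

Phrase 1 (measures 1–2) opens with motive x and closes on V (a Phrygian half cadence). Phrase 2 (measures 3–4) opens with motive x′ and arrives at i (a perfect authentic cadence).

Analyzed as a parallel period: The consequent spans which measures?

measures 3–4

The antecedent is the phrase ending with the weaker cadence (Phrygian half cadence, phrase 1) and the consequent the one ending more conclusively (perfect authentic cadence, phrase 2); the consequent is mm. 3–4.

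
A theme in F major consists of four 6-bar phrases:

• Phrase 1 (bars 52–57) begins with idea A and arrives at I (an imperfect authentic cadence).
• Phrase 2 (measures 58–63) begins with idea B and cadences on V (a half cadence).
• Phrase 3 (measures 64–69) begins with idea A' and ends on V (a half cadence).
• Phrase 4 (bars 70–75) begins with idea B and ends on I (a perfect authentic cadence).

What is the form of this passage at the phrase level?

parallel double period

Four phrases in two halves: the first half (measures 52-63) ends with a half cadence, the second (bars 64–75) with a perfect authentic cadence — a large antecedent–consequent pair, i.e. a double period.
Phrase 3 begins with the same material as phrase 1, making it parallel.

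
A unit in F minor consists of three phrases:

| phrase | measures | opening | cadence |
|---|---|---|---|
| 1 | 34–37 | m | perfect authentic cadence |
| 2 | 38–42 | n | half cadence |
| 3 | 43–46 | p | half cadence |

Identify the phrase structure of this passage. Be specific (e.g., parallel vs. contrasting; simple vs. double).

phrase group

The final phrase closes with a half cadence, which is not stronger than the preceding half cadence; the 3 phrases lack an overall antecedent–consequent design and so form a phrase group.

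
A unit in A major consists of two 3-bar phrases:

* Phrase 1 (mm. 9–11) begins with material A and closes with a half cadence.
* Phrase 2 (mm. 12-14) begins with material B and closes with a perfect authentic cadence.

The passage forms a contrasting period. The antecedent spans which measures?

The antecedent is the phrase ending with the weaker cadence (half cadence, phrase 1) and the consequent the one ending more conclusively (perfect authentic cadence, phrase 2); the antecedent is bars 9–11.

measures 9–11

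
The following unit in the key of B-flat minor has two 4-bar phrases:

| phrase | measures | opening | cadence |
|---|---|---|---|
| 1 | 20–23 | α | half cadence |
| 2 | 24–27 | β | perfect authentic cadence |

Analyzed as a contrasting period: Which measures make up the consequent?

measures 24–27

The antecedent is the phrase ending with the weaker cadence (half cadence, phrase 1) and the consequent the one ending more conclusively (perfect authentic cadence, phrase 2); the consequent is measures 24–27.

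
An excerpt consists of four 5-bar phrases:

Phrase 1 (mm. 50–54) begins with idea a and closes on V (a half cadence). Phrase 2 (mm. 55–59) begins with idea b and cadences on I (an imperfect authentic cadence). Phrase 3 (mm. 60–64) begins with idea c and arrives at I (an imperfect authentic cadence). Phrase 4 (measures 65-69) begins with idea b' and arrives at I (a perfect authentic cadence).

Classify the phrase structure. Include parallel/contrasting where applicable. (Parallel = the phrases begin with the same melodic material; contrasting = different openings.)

contrasting double period

Four phrases in two halves: the first half (mm. 50–59) ends with an imperfect authentic cadence, the second (mm. 60–69) with a perfect authentic cadence — a large antecedent–consequent pair, i.e. a double period.
Phrase 3 begins with different material from phrase 1, making it contrasting.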